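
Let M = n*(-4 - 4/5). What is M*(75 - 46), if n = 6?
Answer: -4176/5 ≈ -835.20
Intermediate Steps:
M = -144/5 (M = 6*(-4 - 4/5) = 6*(-24/5) = -144/5 ≈ -28.800)
M*(75 - 46) = -144*(75 - 46)/5 = -144/5*29 = -4176/5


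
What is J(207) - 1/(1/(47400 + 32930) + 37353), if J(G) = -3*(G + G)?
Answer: -3726703662152/3000566491 ≈ -1242.0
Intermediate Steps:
J(G) = -6*G
J(207) - 1/(1/(47400 + 32930) + 37353) = -6*207 - 1/(1/(47400 + 32930) + 37353) = -1242 - 1/(1/80330 + 37353) = -1242 - 1/3000566491/80330 = -1242 - 1*80330/3000566491 = -1242 - 80330/3000566491 = -3726703662152/3000566491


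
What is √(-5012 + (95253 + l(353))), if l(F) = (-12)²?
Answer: √90385 ≈ 300.64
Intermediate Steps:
l(F) = 144
√(-5012 + (95253 + l(353))) = √(-5012 + (95253 + 144)) = √(-5012 + 95397) = √90385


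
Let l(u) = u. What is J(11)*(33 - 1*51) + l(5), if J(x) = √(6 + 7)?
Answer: 5 - 18*√13 ≈ -59.900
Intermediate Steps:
J(x) = √13
J(11)*(33 - 1*51) + l(5) = √13*(33 - 1*51) + 5 = √13*(33 - 51) + 5 = √13*(-18) + 5 = -18*√13 + 5 = 5 - 18*√13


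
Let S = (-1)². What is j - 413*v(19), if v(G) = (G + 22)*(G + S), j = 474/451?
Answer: -152735186/451 ≈ -3.3866e+5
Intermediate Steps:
S = 1
j = 474/451 (j = 474*(1/451) = 474/451 ≈ 1.0510)
v(G) = (1 + G)*(22 + G) (v(G) = (G + 22)*(G + 1) = (22 + G)*(1 + G) = (1 + G)*(22 + G))
j - 413*v(19) = 474/451 - 413*(22 + 19² + 23*19) = 474/451 - 413*(22 + 361 + 437) = 474/451 - 413*820 = 474/451 - 338660 = -152735186/451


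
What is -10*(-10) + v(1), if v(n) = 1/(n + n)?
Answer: 201/2 ≈ 100.50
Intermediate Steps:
v(n) = 1/(2*n)
-10*(-10) + v(1) = -10*(-10) + (1/2)/1 = 100 + (1/2)*1 = 100 + 1/2 = 201/2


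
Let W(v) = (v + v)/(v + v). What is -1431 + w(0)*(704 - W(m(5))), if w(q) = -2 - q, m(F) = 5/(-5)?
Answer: -2837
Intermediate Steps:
m(F) = -1 (m(F) = 5*(-1/5) = -1)
W(v) = 1 (W(v) = (2*v)/((2*v)) = (2*v)*(1/(2*v)) = 1)
-1431 + w(0)*(704 - W(m(5))) = -1431 + (-2 - 1*0)*(704 - 1*1) = -1431 + (-2 + 0)*(704 - 1) = -1431 - 2*703 = -1431 - 1406 = -2837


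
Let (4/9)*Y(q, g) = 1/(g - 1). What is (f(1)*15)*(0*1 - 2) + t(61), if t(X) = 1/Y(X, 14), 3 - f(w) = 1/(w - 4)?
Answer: -848/9 ≈ -94.222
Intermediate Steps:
f(w) = 3 - 1/(-4 + w) (f(w) = 3 - 1/(w - 4) = 3 - 1/(-4 + w))
Y(q, g) = 9/(4*(-1 + g)) (Y(q, g) = 9/(4*(g - 1)) = 9/(4*(-1 + g)))
t(X) = 52/9 (t(X) = 1/(9/(4*(-1 + 14))) = 1/((9/4)/13) = 1/((9/4)*(1/13)) = 1/(9/52) = 52/9)
(f(1)*15)*(0*1 - 2) + t(61) = (((-13 + 3*1)/(-4 + 1))*15)*(0*1 - 2) + 52/9 = (((-13 + 3)/(-3))*15)*(0 - 2) + 52/9 = (-⅓*(-10)*15)*(-2) + 52/9 = ((10/3)*15)*(-2) + 52/9 = 50*(-2) + 52/9 = -100 + 52/9 = -848/9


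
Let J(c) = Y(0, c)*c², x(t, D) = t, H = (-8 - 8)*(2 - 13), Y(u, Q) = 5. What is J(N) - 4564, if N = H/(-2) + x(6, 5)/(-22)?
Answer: 4161961/121 ≈ 34396.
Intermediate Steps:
H = 176 (H = -16*(-11) = 176)
N = -971/11 (N = 176/(-2) + 6/(-22) = 176*(-½) + 6*(-1/22) = -88 - 3/11 = -971/11 ≈ -88.273)
J(c) = 5*c²
J(N) - 4564 = 5*(-971/11)² - 4564 = 5*(942841/121) - 4564 = 4714205/121 - 4564 = 4161961/121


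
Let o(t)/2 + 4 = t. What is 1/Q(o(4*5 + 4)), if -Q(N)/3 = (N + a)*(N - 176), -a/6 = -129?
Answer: 1/332112 ≈ 3.0110e-6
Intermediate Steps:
a = 774 (a = -6*(-129) = 774)
o(t) = -8 + 2*t
Q(N) = -3*(-176 + N)*(774 + N) (Q(N) = -3*(N + 774)*(N - 176) = -3*(774 + N)*(-176 + N) = -3*(-176 + N)*(774 + N))
1/Q(o(4*5 + 4)) = 1/(408672 - 1794*(-8 + 2*(4*5 + 4)) - 3*(-8 + 2*(4*5 + 4))**2) = 1/(408672 - 1794*(-8 + 2*(20 + 4)) - 3*(-8 + 2*(20 + 4))**2) = 1/(408672 - 1794*(-8 + 2*24) - 3*(-8 + 2*24)**2) = 1/(408672 - 1794*(-8 + 48) - 3*(-8 + 48)**2) = 1/(408672 - 1794*40 - 3*40**2) = 1/(408672 - 71760 - 3*1600) = 1/(408672 - 71760 - 4800) = 1/332112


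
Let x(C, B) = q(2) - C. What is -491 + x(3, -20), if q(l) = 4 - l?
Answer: -492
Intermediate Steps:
x(C, B) = 2 - C (x(C, B) = (4 - 1*2) - C = (4 - 2) - C = 2 - C)
-491 + x(3, -20) = -491 + (2 - 1*3) = -491 + (2 - 3) = -491 - 1 = -492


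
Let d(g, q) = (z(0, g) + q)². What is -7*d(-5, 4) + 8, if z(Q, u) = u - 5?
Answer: -244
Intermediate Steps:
z(Q, u) = -5 + u
d(g, q) = (-5 + g + q)² (d(g, q) = ((-5 + g) + q)² = (-5 + g + q)²)
-7*d(-5, 4) + 8 = -7*(-5 - 5 + 4)² + 8 = -7*(-6)² + 8 = -7*36 + 8 = -252 + 8 = -244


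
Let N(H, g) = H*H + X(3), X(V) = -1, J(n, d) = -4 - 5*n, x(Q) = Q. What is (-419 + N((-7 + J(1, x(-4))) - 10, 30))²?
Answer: 65536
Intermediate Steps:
N(H, g) = -1 + H² (N(H, g) = H*H - 1 = H² - 1 = -1 + H²)
(-419 + N((-7 + J(1, x(-4))) - 10, 30))² = (-419 + (-1 + ((-7 + (-4 - 5*1)) - 10)²))² = (-419 + (-1 + ((-7 + (-4 - 5)) - 10)²))² = (-419 + (-1 + ((-7 - 9) - 10)²))² = (-419 + (-1 + (-16 - 10)²))² = (-419 + (-1 + (-26)²))² = (-419 + (-1 + 676))² = (-419 + 675)² = 256² = 65536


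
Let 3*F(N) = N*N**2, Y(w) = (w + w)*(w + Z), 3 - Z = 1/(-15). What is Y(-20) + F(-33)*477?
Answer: -17139917/3 ≈ -5.7133e+6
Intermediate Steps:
Z = 46/15 (Z = 3 - 1/(-15) = 3 - 1*(-1/15) = 3 + 1/15 = 46/15 ≈ 3.0667)
Y(w) = 2*w*(46/15 + w) (Y(w) = (w + w)*(w + 46/15) = (2*w)*(46/15 + w) = 2*w*(46/15 + w))
F(N) = N**3/3 (F(N) = (N*N**2)/3 = N**3/3)
Y(-20) + F(-33)*477 = (2/15)*(-20)*(46 + 15*(-20)) + ((1/3)*(-33)**3)*477 = (2/15)*(-20)*(46 - 300) + ((1/3)*(-35937))*477 = (2/15)*(-20)*(-254) - 11979*477 = 2032/3 - 5713983 = -17139917/3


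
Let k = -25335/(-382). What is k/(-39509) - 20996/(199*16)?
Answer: -39620186861/6006790324 ≈ -6.5959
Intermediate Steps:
k = 25335/382 (k = -25335*(-1/382) = 25335/382 ≈ 66.322)
k/(-39509) - 20996/(199*16) = (25335/382)/(-39509) - 20996/(199*16) = (25335/382)*(-1/39509) - 20996/3184 = -25335/15092438 - 20996*1/3184 = -25335/15092438 - 5249/796 = -39620186861/6006790324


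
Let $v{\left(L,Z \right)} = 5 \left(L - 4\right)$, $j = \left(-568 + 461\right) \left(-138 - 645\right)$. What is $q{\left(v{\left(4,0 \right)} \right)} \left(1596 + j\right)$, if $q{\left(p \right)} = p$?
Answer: $0$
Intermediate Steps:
$j = 83781$ ($j = \left(-107\right) \left(-783\right) = 83781$)
$v{\left(L,Z \right)} = -20 + 5 L$ ($v{\left(L,Z \right)} = 5 \left(-4 + L\right) = -20 + 5 L$)
$q{\left(v{\left(4,0 \right)} \right)} \left(1596 + j\right) = \left(-20 + 5 \cdot 4\right) \left(1596 + 83781\right) = \left(-20 + 20\right) 85377 = 0 \cdot 85377 = 0$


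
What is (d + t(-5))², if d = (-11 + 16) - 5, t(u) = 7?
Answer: 49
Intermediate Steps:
d = 0 (d = 5 - 5 = 0)
(d + t(-5))² = (0 + 7)² = 7² = 49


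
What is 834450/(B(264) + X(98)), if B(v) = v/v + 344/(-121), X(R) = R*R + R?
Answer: 100968450/1173719 ≈ 86.024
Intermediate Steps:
X(R) = R + R² (X(R) = R² + R = R + R²)
B(v) = -223/121 (B(v) = 1 + 344*(-1/121) = 1 - 344/121 = -223/121)
834450/(B(264) + X(98)) = 834450/(-223/121 + 98*(1 + 98)) = 834450/(-223/121 + 98*99) = 834450/(-223/121 + 9702) = 834450/(1173719/121) = 834450*(121/1173719) = 100968450/1173719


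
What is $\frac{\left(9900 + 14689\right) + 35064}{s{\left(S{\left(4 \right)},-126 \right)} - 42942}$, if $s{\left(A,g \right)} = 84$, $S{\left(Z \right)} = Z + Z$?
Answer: $- \frac{59653}{42858} \approx -1.3919$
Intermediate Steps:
$S{\left(Z \right)} = 2 Z$
$\frac{\left(9900 + 14689\right) + 35064}{s{\left(S{\left(4 \right)},-126 \right)} - 42942} = \frac{\left(9900 + 14689\right) + 35064}{84 - 42942} = \frac{24589 + 35064}{-42858} = 59653 \left(- \frac{1}{42858}\right) = - \frac{59653}{42858}$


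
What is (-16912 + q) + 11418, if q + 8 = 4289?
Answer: -1213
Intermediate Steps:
q = 4281 (q = -8 + 4289 = 4281)
(-16912 + q) + 11418 = (-16912 + 4281) + 11418 = -12631 + 11418 = -1213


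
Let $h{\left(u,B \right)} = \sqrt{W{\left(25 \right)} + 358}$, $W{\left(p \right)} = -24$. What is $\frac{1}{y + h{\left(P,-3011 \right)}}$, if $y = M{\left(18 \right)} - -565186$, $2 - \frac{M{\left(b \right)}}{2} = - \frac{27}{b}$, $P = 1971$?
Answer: $\frac{565193}{319443126915} - \frac{\sqrt{334}}{319443126915} \approx 1.7692 \cdot 10^{-6}$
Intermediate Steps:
$M{\left(b \right)} = 4 + \frac{54}{b}$ ($M{\left(b \right)} = 4 - 2 \left(- \frac{27}{b}\right) = 4 + \frac{54}{b}$)
$h{\left(u,B \right)} = \sqrt{334}$ ($h{\left(u,B \right)} = \sqrt{-24 + 358} = \sqrt{334}$)
$y = 565193$ ($y = \left(4 + \frac{54}{18}\right) - -565186 = \left(4 + 54 \cdot \frac{1}{18}\right) + 565186 = \left(4 + 3\right) + 565186 = 7 + 565186 = 565193$)
$\frac{1}{y + h{\left(P,-3011 \right)}} = \frac{1}{565193 + \sqrt{334}}$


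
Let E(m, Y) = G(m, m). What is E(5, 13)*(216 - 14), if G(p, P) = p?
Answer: 1010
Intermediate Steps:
E(m, Y) = m
E(5, 13)*(216 - 14) = 5*(216 - 14) = 5*202 = 1010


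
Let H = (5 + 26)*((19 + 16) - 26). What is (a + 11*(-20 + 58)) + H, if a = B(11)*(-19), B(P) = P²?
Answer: -1602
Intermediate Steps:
H = 279 (H = 31*(35 - 26) = 31*9 = 279)
a = -2299 (a = 11²*(-19) = 121*(-19) = -2299)
(a + 11*(-20 + 58)) + H = (-2299 + 11*(-20 + 58)) + 279 = (-2299 + 11*38) + 279 = (-2299 + 418) + 279 = -1881 + 279 = -1602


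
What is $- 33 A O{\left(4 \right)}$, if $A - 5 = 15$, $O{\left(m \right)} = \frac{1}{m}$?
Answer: $-165$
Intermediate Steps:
$A = 20$ ($A = 5 + 15 = 20$)
$- 33 A O{\left(4 \right)} = \frac{\left(-33\right) 20}{4} = \left(-660\right) \frac{1}{4} = -165$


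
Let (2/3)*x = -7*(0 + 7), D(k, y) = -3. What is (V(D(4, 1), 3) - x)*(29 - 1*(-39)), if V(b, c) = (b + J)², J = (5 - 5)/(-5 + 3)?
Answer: 5610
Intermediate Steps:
x = -147/2 (x = 3*(-7*(0 + 7))/2 = 3*(-7*7)/2 = (3/2)*(-49) = -147/2 ≈ -73.500)
J = 0 (J = 0/(-2) = 0*(-½) = 0)
V(b, c) = b² (V(b, c) = (b + 0)² = b²)
(V(D(4, 1), 3) - x)*(29 - 1*(-39)) = ((-3)² - 1*(-147/2))*(29 - 1*(-39)) = (9 + 147/2)*(29 + 39) = (165/2)*68 = 5610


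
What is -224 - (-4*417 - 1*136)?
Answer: 1580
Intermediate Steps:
-224 - (-4*417 - 1*136) = -224 - (-1668 - 136) = -224 - 1*(-1804) = -224 + 1804 = 1580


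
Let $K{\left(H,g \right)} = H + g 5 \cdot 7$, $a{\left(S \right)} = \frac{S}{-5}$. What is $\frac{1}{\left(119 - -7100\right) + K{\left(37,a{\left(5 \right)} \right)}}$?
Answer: $\frac{1}{7221} \approx 0.00013848$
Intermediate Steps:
$a{\left(S \right)} = - \frac{S}{5}$ ($a{\left(S \right)} = S \left(- \frac{1}{5}\right) = - \frac{S}{5}$)
$K{\left(H,g \right)} = H + 35 g$ ($K{\left(H,g \right)} = H + 5 g 7 = H + 35 g$)
$\frac{1}{\left(119 - -7100\right) + K{\left(37,a{\left(5 \right)} \right)}} = \frac{1}{\left(119 - -7100\right) + \left(37 + 35 \left(\left(- \frac{1}{5}\right) 5\right)\right)} = \frac{1}{\left(119 + 7100\right) + \left(37 + 35 \left(-1\right)\right)} = \frac{1}{7219 + \left(37 - 35\right)} = \frac{1}{7219 + 2} = \frac{1}{7221}$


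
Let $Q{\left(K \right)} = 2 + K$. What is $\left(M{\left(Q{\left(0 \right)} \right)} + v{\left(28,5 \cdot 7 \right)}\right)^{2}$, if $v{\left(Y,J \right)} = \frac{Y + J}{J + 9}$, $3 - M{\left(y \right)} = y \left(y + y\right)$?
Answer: $\frac{24649}{1936} \approx 12.732$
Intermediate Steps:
$M{\left(y \right)} = 3 - 2 y^{2}$ ($M{\left(y \right)} = 3 - y \left(y + y\right) = 3 - y 2 y = 3 - 2 y^{2}$)
$v{\left(Y,J \right)} = \frac{J + Y}{9 + J}$
$\left(M{\left(Q{\left(0 \right)} \right)} + v{\left(28,5 \cdot 7 \right)}\right)^{2} = \left(\left(3 - 2 \left(2 + 0\right)^{2}\right) + \frac{5 \cdot 7 + 28}{9 + 5 \cdot 7}\right)^{2} = \left(\left(3 - 2 \cdot 2^{2}\right) + \frac{35 + 28}{9 + 35}\right)^{2} = \left(\left(3 - 8\right) + \frac{1}{44} \cdot 63\right)^{2} = \left(-5 + \frac{63}{44}\right)^{2} = \left(- \frac{157}{44}\right)^{2} = \frac{24649}{1936}$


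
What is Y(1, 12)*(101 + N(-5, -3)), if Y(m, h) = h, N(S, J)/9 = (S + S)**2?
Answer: 12012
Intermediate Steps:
N(S, J) = 36*S**2 (N(S, J) = 9*(S + S)**2 = 9*(2*S)**2 = 9*(4*S**2) = 36*S**2)
Y(1, 12)*(101 + N(-5, -3)) = 12*(101 + 36*(-5)**2) = 12*(101 + 36*25) = 12*(101 + 900) = 12*1001 = 12012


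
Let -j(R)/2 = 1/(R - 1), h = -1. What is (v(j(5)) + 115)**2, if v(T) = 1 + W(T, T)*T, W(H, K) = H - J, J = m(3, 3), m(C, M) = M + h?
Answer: 219961/16 ≈ 13748.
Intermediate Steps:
m(C, M) = -1 + M (m(C, M) = M - 1 = -1 + M)
J = 2 (J = -1 + 3 = 2)
W(H, K) = -2 + H (W(H, K) = H - 1*2 = H - 2 = -2 + H)
j(R) = -2/(-1 + R) (j(R) = -2/(R - 1) = -2/(-1 + R))
v(T) = 1 + T*(-2 + T) (v(T) = 1 + (-2 + T)*T = 1 + T*(-2 + T))
(v(j(5)) + 115)**2 = ((1 + (-2/(-1 + 5))*(-2 - 2/(-1 + 5))) + 115)**2 = ((1 + (-2/4)*(-2 - 2/4)) + 115)**2 = ((1 + (-2*1/4)*(-2 - 2*1/4)) + 115)**2 = ((1 - (-2 - 1/2)/2) + 115)**2 = ((1 - 1/2*(-5/2)) + 115)**2 = ((1 + 5/4) + 115)**2 = (9/4 + 115)**2 = (469/4)**2 = 219961/16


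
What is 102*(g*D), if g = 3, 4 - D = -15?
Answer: 5814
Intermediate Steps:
D = 19 (D = 4 - 1*(-15) = 4 + 15 = 19)
102*(g*D) = 102*(3*19) = 102*57 = 5814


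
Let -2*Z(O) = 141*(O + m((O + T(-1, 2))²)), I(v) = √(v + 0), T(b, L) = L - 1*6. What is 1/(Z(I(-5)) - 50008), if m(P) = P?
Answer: -2*I/(987*√5 + 101567*I) ≈ -1.9682e-5 - 4.2768e-7*I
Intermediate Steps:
T(b, L) = -6 + L (T(b, L) = L - 6 = -6 + L)
I(v) = √v
Z(O) = -141*O/2 - 141*(-4 + O)²/2 (Z(O) = -141*(O + (O + (-6 + 2))²)/2 = -141*(O + (O - 4)²)/2 = -141*(O + (-4 + O)²)/2 = -(141*O + 141*(-4 + O)²)/2 = -141*O/2 - 141*(-4 + O)²/2)
1/(Z(I(-5)) - 50008) = 1/((-1128 - 141*(√(-5))²/2 + 987*√(-5)/2) - 50008) = 1/((-1128 - 141*(I*√5)²/2 + 987*(I*√5)/2) - 50008) = 1/((-1128 - 141/2*(-5) + 987*I*√5/2) - 50008) = 1/((-1128 + 705/2 + 987*I*√5/2) - 50008) = 1/((-1551/2 + 987*I*√5/2) - 50008) = 1/(-101567/2 + 987*I*√5/2)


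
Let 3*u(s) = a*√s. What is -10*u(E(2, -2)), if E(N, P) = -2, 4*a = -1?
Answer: 5*I*√2/6 ≈ 1.1785*I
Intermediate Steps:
a = -¼ (a = (¼)*(-1) = -¼ ≈ -0.25000)
u(s) = -√s/12 (u(s) = (-√s/4)/3 = -√s/12)
-10*u(E(2, -2)) = -(-5)*√(-2)/6 = -(-5)*I*√2/6 = 5*I*√2/6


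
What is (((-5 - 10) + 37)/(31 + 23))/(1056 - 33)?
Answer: 1/2511 ≈ 0.00039825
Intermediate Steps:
(((-5 - 10) + 37)/(31 + 23))/(1056 - 33) = ((-15 + 37)/54)/1023 = (22*(1/54))*(1/1023) = (11/27)*(1/1023) = 1/2511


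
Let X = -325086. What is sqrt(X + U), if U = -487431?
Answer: I*sqrt(812517) ≈ 901.4*I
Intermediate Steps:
sqrt(X + U) = sqrt(-325086 - 487431) = sqrt(-812517) = I*sqrt(812517)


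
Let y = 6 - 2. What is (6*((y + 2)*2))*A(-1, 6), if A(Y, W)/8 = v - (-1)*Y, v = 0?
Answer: -576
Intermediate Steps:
y = 4
A(Y, W) = 8*Y (A(Y, W) = 8*(0 - (-1)*Y) = 8*(0 + Y) = 8*Y)
(6*((y + 2)*2))*A(-1, 6) = (6*((4 + 2)*2))*(8*(-1)) = (6*(6*2))*(-8) = (6*12)*(-8) = 72*(-8) = -576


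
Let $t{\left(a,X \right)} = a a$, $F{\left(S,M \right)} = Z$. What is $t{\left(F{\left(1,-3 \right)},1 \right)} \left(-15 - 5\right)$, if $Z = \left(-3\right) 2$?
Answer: $-720$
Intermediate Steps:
$Z = -6$
$F{\left(S,M \right)} = -6$
$t{\left(a,X \right)} = a^{2}$
$t{\left(F{\left(1,-3 \right)},1 \right)} \left(-15 - 5\right) = \left(-6\right)^{2} \left(-15 - 5\right) = 36 \left(-20\right) = -720$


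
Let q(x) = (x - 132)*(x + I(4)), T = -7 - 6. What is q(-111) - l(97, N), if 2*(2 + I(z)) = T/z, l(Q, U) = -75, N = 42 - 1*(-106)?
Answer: 223431/8 ≈ 27929.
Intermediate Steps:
N = 148 (N = 42 + 106 = 148)
T = -13
I(z) = -2 - 13/(2*z) (I(z) = -2 + (-13/z)/2 = -2 - 13/(2*z))
q(x) = (-132 + x)*(-29/8 + x) (q(x) = (x - 132)*(x + (-2 - 13/2/4)) = (-132 + x)*(x + (-2 - 13/2*¼)) = (-132 + x)*(x + (-2 - 13/8)) = (-132 + x)*(x - 29/8) = (-132 + x)*(-29/8 + x))
q(-111) - l(97, N) = (957/2 + (-111)² - 1085/8*(-111)) - 1*(-75) = (957/2 + 12321 + 120435/8) + 75 = 222831/8 + 75 = 223431/8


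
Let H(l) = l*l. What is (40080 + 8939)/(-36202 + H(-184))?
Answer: -49019/2346 ≈ -20.895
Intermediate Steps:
H(l) = l**2
(40080 + 8939)/(-36202 + H(-184)) = (40080 + 8939)/(-36202 + (-184)**2) = 49019/(-36202 + 33856) = 49019/(-2346) = 49019*(-1/2346) = -49019/2346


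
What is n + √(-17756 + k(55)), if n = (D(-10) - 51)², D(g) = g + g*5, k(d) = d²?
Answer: 12321 + I*√14731 ≈ 12321.0 + 121.37*I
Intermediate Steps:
D(g) = 6*g (D(g) = g + 5*g = 6*g)
n = 12321 (n = (6*(-10) - 51)² = (-60 - 51)² = (-111)² = 12321)
n + √(-17756 + k(55)) = 12321 + √(-17756 + 55²) = 12321 + √(-17756 + 3025) = 12321 + √(-14731) = 12321 + I*√14731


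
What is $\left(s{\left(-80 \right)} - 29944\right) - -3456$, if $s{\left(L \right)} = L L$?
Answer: $-20088$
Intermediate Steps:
$s{\left(L \right)} = L^{2}$
$\left(s{\left(-80 \right)} - 29944\right) - -3456 = \left(\left(-80\right)^{2} - 29944\right) - -3456 = \left(6400 - 29944\right) + 3456 = -23544 + 3456 = -20088$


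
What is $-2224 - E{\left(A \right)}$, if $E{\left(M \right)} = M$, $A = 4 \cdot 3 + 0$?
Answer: $-2236$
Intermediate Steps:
$A = 12$ ($A = 12 + 0 = 12$)
$-2224 - E{\left(A \right)} = -2224 - 12 = -2236$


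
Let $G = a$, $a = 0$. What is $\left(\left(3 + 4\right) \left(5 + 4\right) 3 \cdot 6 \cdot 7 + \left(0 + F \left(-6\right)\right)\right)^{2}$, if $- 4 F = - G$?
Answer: $63011844$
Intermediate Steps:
$G = 0$
$F = 0$ ($F = - \frac{\left(-1\right) 0}{4} = \left(- \frac{1}{4}\right) 0 = 0$)
$\left(\left(3 + 4\right) \left(5 + 4\right) 3 \cdot 6 \cdot 7 + \left(0 + F \left(-6\right)\right)\right)^{2} = \left(\left(3 + 4\right) \left(5 + 4\right) 3 \cdot 6 \cdot 7 + \left(0 + 0 \left(-6\right)\right)\right)^{2} = \left(7 \cdot 9 \cdot 3 \cdot 6 \cdot 7 + \left(0 + 0\right)\right)^{2} = \left(63 \cdot 3 \cdot 6 \cdot 7 + 0\right)^{2} = \left(189 \cdot 6 \cdot 7 + 0\right)^{2} = \left(1134 \cdot 7 + 0\right)^{2} = \left(7938 + 0\right)^{2} = 7938^{2} = 63011844$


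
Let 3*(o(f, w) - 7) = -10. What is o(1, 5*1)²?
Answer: 121/9 ≈ 13.444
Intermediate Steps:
o(f, w) = 11/3 (o(f, w) = 7 + (⅓)*(-10) = 7 - 10/3 = 11/3)
o(1, 5*1)² = (11/3)² = 121/9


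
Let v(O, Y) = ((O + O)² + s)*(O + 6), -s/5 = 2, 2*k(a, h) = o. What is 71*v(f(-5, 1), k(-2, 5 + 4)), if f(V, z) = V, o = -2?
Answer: 6390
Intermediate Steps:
k(a, h) = -1 (k(a, h) = (½)*(-2) = -1)
s = -10 (s = -5*2 = -10)
v(O, Y) = (-10 + 4*O²)*(6 + O) (v(O, Y) = ((O + O)² - 10)*(O + 6) = ((2*O)² - 10)*(6 + O) = (4*O² - 10)*(6 + O) = (-10 + 4*O²)*(6 + O))
71*v(f(-5, 1), k(-2, 5 + 4)) = 71*(-60 - 10*(-5) + 4*(-5)³ + 24*(-5)²) = 71*(-60 + 50 + 4*(-125) + 24*25) = 71*(-60 + 50 - 500 + 600) = 71*90 = 6390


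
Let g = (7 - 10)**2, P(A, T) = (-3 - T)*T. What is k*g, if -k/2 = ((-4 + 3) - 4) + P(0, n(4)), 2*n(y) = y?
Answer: 270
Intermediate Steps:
n(y) = y/2
P(A, T) = T*(-3 - T)
g = 9 (g = (-3)**2 = 9)
k = 30 (k = -2*(((-4 + 3) - 4) - (1/2)*4*(3 + (1/2)*4)) = -2*((-1 - 4) - 1*2*(3 + 2)) = -2*(-5 - 1*2*5) = -2*(-5 - 10) = -2*(-15) = 30)
k*g = 30*9 = 270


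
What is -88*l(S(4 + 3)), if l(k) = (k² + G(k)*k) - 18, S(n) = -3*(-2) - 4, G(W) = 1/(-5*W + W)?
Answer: 1254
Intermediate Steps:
G(W) = -1/(4*W) (G(W) = 1/(-4*W) = -1/(4*W))
S(n) = 2 (S(n) = 6 - 4 = 2)
l(k) = -73/4 + k² (l(k) = (k² + (-1/(4*k))*k) - 18 = (k² - ¼) - 18 = (-¼ + k²) - 18 = -73/4 + k²)
-88*l(S(4 + 3)) = -88*(-73/4 + 2²) = -88*(-73/4 + 4) = -88*(-57/4) = 1254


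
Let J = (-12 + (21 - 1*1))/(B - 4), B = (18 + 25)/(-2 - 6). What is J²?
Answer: 4096/5625 ≈ 0.72818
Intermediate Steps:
B = -43/8 (B = 43/(-8) = 43*(-⅛) = -43/8 ≈ -5.3750)
J = -64/75 (J = (-12 + (21 - 1*1))/(-43/8 - 4) = (-12 + (21 - 1))/(-75/8) = (-12 + 20)*(-8/75) = 8*(-8/75) = -64/75 ≈ -0.85333)
J² = (-64/75)² = 4096/5625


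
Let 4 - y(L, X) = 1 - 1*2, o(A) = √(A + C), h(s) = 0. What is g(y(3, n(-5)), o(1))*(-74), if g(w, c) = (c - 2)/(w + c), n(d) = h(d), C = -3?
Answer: 592/27 - 518*I*√2/27 ≈ 21.926 - 27.132*I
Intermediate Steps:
o(A) = √(-3 + A) (o(A) = √(A - 3) = √(-3 + A))
n(d) = 0
y(L, X) = 5 (y(L, X) = 4 - (1 - 1*2) = 4 - (1 - 2) = 4 - 1*(-1) = 4 + 1 = 5)
g(w, c) = (-2 + c)/(c + w)
g(y(3, n(-5)), o(1))*(-74) = ((-2 + √(-3 + 1))/(√(-3 + 1) + 5))*(-74) = ((-2 + √(-2))/(√(-2) + 5))*(-74) = ((-2 + I*√2)/(I*√2 + 5))*(-74) = ((-2 + I*√2)/(5 + I*√2))*(-74) = -74*(-2 + I*√2)/(5 + I*√2)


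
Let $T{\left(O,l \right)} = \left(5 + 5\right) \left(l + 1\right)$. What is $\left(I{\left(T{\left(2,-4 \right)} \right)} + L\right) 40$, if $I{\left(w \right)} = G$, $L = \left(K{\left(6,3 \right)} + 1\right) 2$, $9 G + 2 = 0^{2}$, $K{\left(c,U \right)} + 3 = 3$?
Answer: $\frac{640}{9} \approx 71.111$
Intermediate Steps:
$K{\left(c,U \right)} = 0$ ($K{\left(c,U \right)} = -3 + 3 = 0$)
$T{\left(O,l \right)} = 10 + 10 l$ ($T{\left(O,l \right)} = 10 \left(1 + l\right) = 10 + 10 l$)
$G = - \frac{2}{9}$ ($G = - \frac{2}{9} + \frac{0^{2}}{9} = - \frac{2}{9} + \frac{1}{9} \cdot 0 = - \frac{2}{9} + 0 = - \frac{2}{9} \approx -0.22222$)
$L = 2$ ($L = \left(0 + 1\right) 2 = 1 \cdot 2 = 2$)
$I{\left(w \right)} = - \frac{2}{9}$
$\left(I{\left(T{\left(2,-4 \right)} \right)} + L\right) 40 = \left(- \frac{2}{9} + 2\right) 40 = \frac{16}{9} \cdot 40 = \frac{640}{9}$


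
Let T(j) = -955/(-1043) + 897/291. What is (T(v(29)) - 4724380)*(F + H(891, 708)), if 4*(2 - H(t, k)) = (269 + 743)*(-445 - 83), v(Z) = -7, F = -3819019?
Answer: 1761525837880943304/101171 ≈ 1.7411e+13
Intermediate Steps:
T(j) = 404492/101171 (T(j) = -955*(-1/1043) + 897*(1/291) = 955/1043 + 299/97 = 404492/101171)
H(t, k) = 133586 (H(t, k) = 2 - (269 + 743)*(-445 - 83)/4 = 2 - 253*(-528) = 2 - ¼*(-534336) = 2 + 133584 = 133586)
(T(v(29)) - 4724380)*(F + H(891, 708)) = (404492/101171 - 4724380)*(-3819019 + 133586) = -477969844488/101171*(-3685433) = 1761525837880943304/101171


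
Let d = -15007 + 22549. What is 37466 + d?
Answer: 45008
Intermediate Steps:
d = 7542
37466 + d = 37466 + 7542 = 45008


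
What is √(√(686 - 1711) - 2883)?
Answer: √(-2883 + 5*I*√41) ≈ 0.2981 + 53.694*I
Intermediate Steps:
√(√(686 - 1711) - 2883) = √(√(-1025) - 2883) = √(5*I*√41 - 2883) = √(-2883 + 5*I*√41)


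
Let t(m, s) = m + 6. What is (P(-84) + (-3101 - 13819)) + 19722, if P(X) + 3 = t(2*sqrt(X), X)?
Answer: 2805 + 4*I*sqrt(21) ≈ 2805.0 + 18.33*I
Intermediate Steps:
t(m, s) = 6 + m
P(X) = 3 + 2*sqrt(X) (P(X) = -3 + (6 + 2*sqrt(X)) = 3 + 2*sqrt(X))
(P(-84) + (-3101 - 13819)) + 19722 = ((3 + 2*sqrt(-84)) + (-3101 - 13819)) + 19722 = ((3 + 2*(2*I*sqrt(21))) - 16920) + 19722 = ((3 + 4*I*sqrt(21)) - 16920) + 19722 = (-16917 + 4*I*sqrt(21)) + 19722 = 2805 + 4*I*sqrt(21)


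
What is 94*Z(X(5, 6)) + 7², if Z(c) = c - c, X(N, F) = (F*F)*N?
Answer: 49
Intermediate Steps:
X(N, F) = N*F² (X(N, F) = F²*N = N*F²)
Z(c) = 0
94*Z(X(5, 6)) + 7² = 94*0 + 7² = 0 + 49 = 49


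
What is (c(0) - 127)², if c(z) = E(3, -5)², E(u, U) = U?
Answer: 10404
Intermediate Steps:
c(z) = 25 (c(z) = (-5)² = 25)
(c(0) - 127)² = (25 - 127)² = (-102)² = 10404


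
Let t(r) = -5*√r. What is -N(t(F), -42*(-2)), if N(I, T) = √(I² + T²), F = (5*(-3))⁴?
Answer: -3*√141409 ≈ -1128.1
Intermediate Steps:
F = 50625 (F = (-15)⁴ = 50625)
-N(t(F), -42*(-2)) = -√((-5*√50625)² + (-42*(-2))²) = -√((-5*225)² + 84²) = -√((-1125)² + 7056) = -√(1265625 + 7056) = -√1272681 = -3*√141409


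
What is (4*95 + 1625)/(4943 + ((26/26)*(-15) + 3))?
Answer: 2005/4931 ≈ 0.40661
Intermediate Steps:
(4*95 + 1625)/(4943 + ((26/26)*(-15) + 3)) = (380 + 1625)/(4943 + ((26*(1/26))*(-15) + 3)) = 2005/(4943 + (1*(-15) + 3)) = 2005/(4943 + (-15 + 3)) = 2005/(4943 - 12) = 2005/4931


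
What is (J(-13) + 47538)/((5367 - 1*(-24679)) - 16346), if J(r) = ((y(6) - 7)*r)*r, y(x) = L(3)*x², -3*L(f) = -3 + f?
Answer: 9271/2740 ≈ 3.3836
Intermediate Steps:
L(f) = 1 - f/3 (L(f) = -(-3 + f)/3 = 1 - f/3)
y(x) = 0 (y(x) = (1 - ⅓*3)*x² = (1 - 1)*x² = 0*x² = 0)
J(r) = -7*r² (J(r) = ((0 - 7)*r)*r = (-7*r)*r = -7*r²)
(J(-13) + 47538)/((5367 - 1*(-24679)) - 16346) = (-7*(-13)² + 47538)/((5367 - 1*(-24679)) - 16346) = (-7*169 + 47538)/((5367 + 24679) - 16346) = (-1183 + 47538)/(30046 - 16346) = 46355/13700 = 46355*(1/13700) = 9271/2740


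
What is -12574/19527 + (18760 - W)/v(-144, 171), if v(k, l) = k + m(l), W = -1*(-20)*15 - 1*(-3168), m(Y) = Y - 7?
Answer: 74588851/97635 ≈ 763.96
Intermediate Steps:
m(Y) = -7 + Y
W = 3468 (W = 20*15 + 3168 = 300 + 3168 = 3468)
v(k, l) = -7 + k + l (v(k, l) = k + (-7 + l) = -7 + k + l)
-12574/19527 + (18760 - W)/v(-144, 171) = -12574/19527 + (18760 - 1*3468)/(-7 - 144 + 171) = -12574*1/19527 + (18760 - 3468)/20 = -12574/19527 + 15292*(1/20) = -12574/19527 + 3823/5 = 74588851/97635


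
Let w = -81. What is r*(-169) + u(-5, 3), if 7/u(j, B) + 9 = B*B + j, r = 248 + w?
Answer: -141122/5 ≈ -28224.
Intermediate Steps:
r = 167 (r = 248 - 81 = 167)
u(j, B) = 7/(-9 + j + B**2) (u(j, B) = 7/(-9 + (B*B + j)) = 7/(-9 + (B**2 + j)) = 7/(-9 + (j + B**2)) = 7/(-9 + j + B**2))
r*(-169) + u(-5, 3) = 167*(-169) + 7/(-9 - 5 + 3**2) = -28223 + 7/(-9 - 5 + 9) = -28223 + 7/(-5) = -28223 + 7*(-1/5) = -28223 - 7/5 = -141122/5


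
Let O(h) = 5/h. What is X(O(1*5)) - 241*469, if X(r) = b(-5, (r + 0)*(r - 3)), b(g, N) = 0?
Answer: -113029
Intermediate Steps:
X(r) = 0
X(O(1*5)) - 241*469 = 0 - 241*469 = 0 - 113029 = -113029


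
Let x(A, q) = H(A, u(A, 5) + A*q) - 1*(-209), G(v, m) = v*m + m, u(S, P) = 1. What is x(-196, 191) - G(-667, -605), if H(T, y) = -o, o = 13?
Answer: -402734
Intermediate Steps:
G(v, m) = m + m*v (G(v, m) = m*v + m = m + m*v)
H(T, y) = -13 (H(T, y) = -1*13 = -13)
x(A, q) = 196 (x(A, q) = -13 - 1*(-209) = -13 + 209 = 196)
x(-196, 191) - G(-667, -605) = 196 - (-605)*(1 - 667) = 196 - (-605)*(-666) = 196 - 1*402930 = 196 - 402930 = -402734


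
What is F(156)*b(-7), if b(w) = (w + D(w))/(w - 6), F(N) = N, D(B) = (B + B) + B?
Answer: 336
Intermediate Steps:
D(B) = 3*B (D(B) = 2*B + B = 3*B)
b(w) = 4*w/(-6 + w) (b(w) = (w + 3*w)/(w - 6) = (4*w)/(-6 + w) = 4*w/(-6 + w))
F(156)*b(-7) = 156*(4*(-7)/(-6 - 7)) = 156*(4*(-7)/(-13)) = 156*(4*(-7)*(-1/13)) = 156*(28/13) = 336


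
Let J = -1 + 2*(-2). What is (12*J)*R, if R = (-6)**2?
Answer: -2160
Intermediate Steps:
J = -5 (J = -1 - 4 = -5)
R = 36
(12*J)*R = (12*(-5))*36 = -60*36 = -2160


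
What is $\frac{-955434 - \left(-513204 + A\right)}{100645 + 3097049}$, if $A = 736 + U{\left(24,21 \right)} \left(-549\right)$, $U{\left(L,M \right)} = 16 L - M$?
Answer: $- \frac{243679}{3197694} \approx -0.076205$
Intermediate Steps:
$U{\left(L,M \right)} = - M + 16 L$
$A = -198551$ ($A = 736 + \left(\left(-1\right) 21 + 16 \cdot 24\right) \left(-549\right) = 736 + \left(-21 + 384\right) \left(-549\right) = 736 + 363 \left(-549\right) = 736 - 199287 = -198551$)
$\frac{-955434 - \left(-513204 + A\right)}{100645 + 3097049} = \frac{-955434 + \left(513204 - -198551\right)}{100645 + 3097049} = \frac{-955434 + \left(513204 + 198551\right)}{3197694} = \left(-955434 + 711755\right) \frac{1}{3197694} = \left(-243679\right) \frac{1}{3197694} = - \frac{243679}{3197694}$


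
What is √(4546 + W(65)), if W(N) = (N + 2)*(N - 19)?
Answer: 2*√1907 ≈ 87.338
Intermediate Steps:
W(N) = (-19 + N)*(2 + N) (W(N) = (2 + N)*(-19 + N) = (-19 + N)*(2 + N))
√(4546 + W(65)) = √(4546 + (-38 + 65² - 17*65)) = √(4546 + (-38 + 4225 - 1105)) = √(4546 + 3082) = √7628 = 2*√1907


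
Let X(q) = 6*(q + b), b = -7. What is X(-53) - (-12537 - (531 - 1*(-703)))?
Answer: 13411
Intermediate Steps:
X(q) = -42 + 6*q (X(q) = 6*(q - 7) = 6*(-7 + q) = -42 + 6*q)
X(-53) - (-12537 - (531 - 1*(-703))) = (-42 + 6*(-53)) - (-12537 - (531 - 1*(-703))) = (-42 - 318) - (-12537 - (531 + 703)) = -360 - (-12537 - 1*1234) = -360 - (-12537 - 1234) = -360 - 1*(-13771) = -360 + 13771 = 13411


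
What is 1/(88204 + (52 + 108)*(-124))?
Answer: 1/68364 ≈ 1.4628e-5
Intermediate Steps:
1/(88204 + (52 + 108)*(-124)) = 1/(88204 + 160*(-124)) = 1/(88204 - 19840) = 1/68364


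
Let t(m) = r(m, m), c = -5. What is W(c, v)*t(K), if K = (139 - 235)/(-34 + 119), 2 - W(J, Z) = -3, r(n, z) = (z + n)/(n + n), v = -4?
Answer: 5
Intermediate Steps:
r(n, z) = (n + z)/(2*n) (r(n, z) = (n + z)/((2*n)) = (n + z)*(1/(2*n)) = (n + z)/(2*n))
W(J, Z) = 5 (W(J, Z) = 2 - 1*(-3) = 2 + 3 = 5)
K = -96/85 ≈ -1.1294
t(m) = 1 (t(m) = (m + m)/(2*m) = (2*m)/(2*m) = 1)
W(c, v)*t(K) = 5*1 = 5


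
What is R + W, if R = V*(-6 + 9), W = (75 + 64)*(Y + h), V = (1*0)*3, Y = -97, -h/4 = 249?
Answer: -151927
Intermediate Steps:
h = -996 (h = -4*249 = -996)
V = 0 (V = 0*3 = 0)
W = -151927 (W = (75 + 64)*(-97 - 996) = 139*(-1093) = -151927)
R = 0 (R = 0*(-6 + 9) = 0*3 = 0)
R + W = 0 - 151927 = -151927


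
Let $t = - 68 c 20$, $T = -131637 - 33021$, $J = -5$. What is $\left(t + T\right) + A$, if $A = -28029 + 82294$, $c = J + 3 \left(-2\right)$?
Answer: $-95433$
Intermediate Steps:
$T = -164658$
$c = -11$ ($c = -5 + 3 \left(-2\right) = -5 - 6 = -11$)
$A = 54265$
$t = 14960$ ($t = \left(-68\right) \left(-11\right) 20 = 748 \cdot 20 = 14960$)
$\left(t + T\right) + A = \left(14960 - 164658\right) + 54265 = -149698 + 54265 = -95433$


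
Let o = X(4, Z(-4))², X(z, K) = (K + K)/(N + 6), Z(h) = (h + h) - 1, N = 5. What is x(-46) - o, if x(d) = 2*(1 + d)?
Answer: -11214/121 ≈ -92.678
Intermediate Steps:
Z(h) = -1 + 2*h (Z(h) = 2*h - 1 = -1 + 2*h)
X(z, K) = 2*K/11 (X(z, K) = (K + K)/(5 + 6) = (2*K)/11 = (2*K)*(1/11) = 2*K/11)
o = 324/121 (o = (2*(-1 + 2*(-4))/11)² = (2*(-1 - 8)/11)² = ((2/11)*(-9))² = (-18/11)² = 324/121 ≈ 2.6777)
x(d) = 2 + 2*d
x(-46) - o = (2 + 2*(-46)) - 1*324/121 = (2 - 92) - 324/121 = -90 - 324/121 = -11214/121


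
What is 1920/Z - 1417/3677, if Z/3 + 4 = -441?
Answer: -596769/327253 ≈ -1.8236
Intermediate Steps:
Z = -1335 (Z = -12 + 3*(-441) = -12 - 1323 = -1335)
1920/Z - 1417/3677 = 1920/(-1335) - 1417/3677 = 1920*(-1/1335) - 1417*1/3677 = -128/89 - 1417/3677 = -596769/327253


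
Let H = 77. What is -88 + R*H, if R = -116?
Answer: -9020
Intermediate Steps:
-88 + R*H = -88 - 116*77 = -88 - 8932 = -9020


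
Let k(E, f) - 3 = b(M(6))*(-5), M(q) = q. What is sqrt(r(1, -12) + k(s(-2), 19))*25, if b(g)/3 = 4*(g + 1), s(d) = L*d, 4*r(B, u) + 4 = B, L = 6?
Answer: 25*I*sqrt(1671)/2 ≈ 510.97*I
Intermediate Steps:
r(B, u) = -1 + B/4
s(d) = 6*d
b(g) = 12 + 12*g (b(g) = 3*(4*(g + 1)) = 3*(4*(1 + g)) = 3*(4 + 4*g) = 12 + 12*g)
k(E, f) = -417 (k(E, f) = 3 + (12 + 12*6)*(-5) = 3 + (12 + 72)*(-5) = 3 + 84*(-5) = 3 - 420 = -417)
sqrt(r(1, -12) + k(s(-2), 19))*25 = sqrt((-1 + (1/4)*1) - 417)*25 = sqrt((-1 + 1/4) - 417)*25 = sqrt(-3/4 - 417)*25 = sqrt(-1671/4)*25 = (I*sqrt(1671)/2)*25 = 25*I*sqrt(1671)/2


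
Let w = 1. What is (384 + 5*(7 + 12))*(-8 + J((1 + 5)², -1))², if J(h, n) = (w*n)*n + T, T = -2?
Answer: 38799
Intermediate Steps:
J(h, n) = -2 + n² (J(h, n) = (1*n)*n - 2 = n*n - 2 = n² - 2 = -2 + n²)
(384 + 5*(7 + 12))*(-8 + J((1 + 5)², -1))² = (384 + 5*(7 + 12))*(-8 + (-2 + (-1)²))² = (384 + 5*19)*(-8 + (-2 + 1))² = (384 + 95)*(-8 - 1)² = 479*(-9)² = 479*81 = 38799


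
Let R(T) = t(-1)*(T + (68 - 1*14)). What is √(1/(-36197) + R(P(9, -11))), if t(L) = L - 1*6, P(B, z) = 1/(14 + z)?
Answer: 2*I*√1121223250245/108591 ≈ 19.502*I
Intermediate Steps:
t(L) = -6 + L (t(L) = L - 6 = -6 + L)
R(T) = -378 - 7*T (R(T) = (-6 - 1)*(T + (68 - 1*14)) = -7*(T + (68 - 14)) = -7*(T + 54) = -7*(54 + T) = -378 - 7*T)
√(1/(-36197) + R(P(9, -11))) = √(1/(-36197) + (-378 - 7/(14 - 11))) = √(-1/36197 + (-378 - 7/3)) = √(-1/36197 - 1141/3) = √(-41300780/108591) = 2*I*√1121223250245/108591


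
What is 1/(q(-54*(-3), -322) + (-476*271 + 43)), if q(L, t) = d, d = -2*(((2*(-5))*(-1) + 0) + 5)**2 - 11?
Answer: -1/129414 ≈ -7.7271e-6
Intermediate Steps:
d = -461 (d = -2*((-10*(-1) + 0) + 5)**2 - 11 = -2*((10 + 0) + 5)**2 - 11 = -2*(10 + 5)**2 - 11 = -2*15**2 - 11 = -2*225 - 11 = -450 - 11 = -461)
q(L, t) = -461
1/(q(-54*(-3), -322) + (-476*271 + 43)) = 1/(-461 + (-476*271 + 43)) = 1/(-461 + (-128996 + 43)) = 1/(-461 - 128953) = 1/(-129414) = -1/129414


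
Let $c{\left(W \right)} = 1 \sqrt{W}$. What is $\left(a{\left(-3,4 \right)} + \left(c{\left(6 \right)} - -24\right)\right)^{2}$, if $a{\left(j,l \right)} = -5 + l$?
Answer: $\left(23 + \sqrt{6}\right)^{2} \approx 647.68$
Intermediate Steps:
$c{\left(W \right)} = \sqrt{W}$
$\left(a{\left(-3,4 \right)} + \left(c{\left(6 \right)} - -24\right)\right)^{2} = \left(\left(-5 + 4\right) + \left(\sqrt{6} - -24\right)\right)^{2} = \left(-1 + \left(\sqrt{6} + 24\right)\right)^{2} = \left(-1 + \left(24 + \sqrt{6}\right)\right)^{2} = \left(23 + \sqrt{6}\right)^{2}$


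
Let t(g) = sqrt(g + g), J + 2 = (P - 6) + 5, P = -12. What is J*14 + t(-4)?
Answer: -210 + 2*I*sqrt(2) ≈ -210.0 + 2.8284*I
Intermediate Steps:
J = -15 (J = -2 + ((-12 - 6) + 5) = -2 + (-18 + 5) = -2 - 13 = -15)
t(g) = sqrt(2)*sqrt(g) (t(g) = sqrt(2*g) = sqrt(2)*sqrt(g))
J*14 + t(-4) = -15*14 + sqrt(2)*sqrt(-4) = -210 + sqrt(2)*(2*I) = -210 + 2*I*sqrt(2)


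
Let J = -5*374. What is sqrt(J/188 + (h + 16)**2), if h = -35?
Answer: sqrt(3101906)/94 ≈ 18.736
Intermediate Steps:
J = -1870
sqrt(J/188 + (h + 16)**2) = sqrt(-1870/188 + (-35 + 16)**2) = sqrt(-1870*1/188 + (-19)**2) = sqrt(-935/94 + 361) = sqrt(32999/94) = sqrt(3101906)/94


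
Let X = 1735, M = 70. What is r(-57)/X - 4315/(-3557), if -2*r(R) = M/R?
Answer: 85371284/70353903 ≈ 1.2135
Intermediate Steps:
r(R) = -35/R
r(-57)/X - 4315/(-3557) = -35/(-57)/1735 - 4315/(-3557) = -35*(-1/57)*(1/1735) - 4315*(-1/3557) = (35/57)*(1/1735) + 4315/3557 = 7/19779 + 4315/3557 = 85371284/70353903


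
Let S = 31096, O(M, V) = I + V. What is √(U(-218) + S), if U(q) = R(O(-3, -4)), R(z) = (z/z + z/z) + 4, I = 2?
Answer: √31102 ≈ 176.36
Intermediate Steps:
O(M, V) = 2 + V
R(z) = 6 (R(z) = (1 + 1) + 4 = 2 + 4 = 6)
U(q) = 6
√(U(-218) + S) = √(6 + 31096) = √31102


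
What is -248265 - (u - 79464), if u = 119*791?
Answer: -262930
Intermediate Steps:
u = 94129
-248265 - (u - 79464) = -248265 - (94129 - 79464) = -248265 - 1*14665 = -248265 - 14665 = -262930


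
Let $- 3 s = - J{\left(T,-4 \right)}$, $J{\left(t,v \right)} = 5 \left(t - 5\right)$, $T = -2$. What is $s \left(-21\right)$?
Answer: $245$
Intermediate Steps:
$J{\left(t,v \right)} = -25 + 5 t$ ($J{\left(t,v \right)} = 5 \left(-5 + t\right) = -25 + 5 t$)
$s = - \frac{35}{3}$ ($s = - \frac{\left(-1\right) \left(-25 + 5 \left(-2\right)\right)}{3} = - \frac{\left(-1\right) \left(-25 - 10\right)}{3} = - \frac{\left(-1\right) \left(-35\right)}{3} = \left(- \frac{1}{3}\right) 35 = - \frac{35}{3} \approx -11.667$)
$s \left(-21\right) = \left(- \frac{35}{3}\right) \left(-21\right) = 245$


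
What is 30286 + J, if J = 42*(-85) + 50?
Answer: 26766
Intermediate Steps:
J = -3520 (J = -3570 + 50 = -3520)
30286 + J = 30286 - 3520 = 26766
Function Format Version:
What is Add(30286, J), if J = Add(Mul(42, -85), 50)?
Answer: 26766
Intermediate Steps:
J = -3520 (J = Add(-3570, 50) = -3520)
Add(30286, J) = Add(30286, -3520) = 26766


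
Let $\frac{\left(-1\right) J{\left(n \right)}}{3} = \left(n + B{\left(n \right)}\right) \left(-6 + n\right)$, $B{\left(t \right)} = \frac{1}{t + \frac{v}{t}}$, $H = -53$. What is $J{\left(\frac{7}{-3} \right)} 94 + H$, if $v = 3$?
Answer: $- \frac{705167}{114} \approx -6185.7$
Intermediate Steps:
$B{\left(t \right)} = \frac{1}{t + \frac{3}{t}}$
$J{\left(n \right)} = - 3 \left(-6 + n\right) \left(n + \frac{n}{3 + n^{2}}\right)$ ($J{\left(n \right)} = - 3 \left(n + \frac{n}{3 + n^{2}}\right) \left(-6 + n\right) = - 3 \left(-6 + n\right) \left(n + \frac{n}{3 + n^{2}}\right)$)
$J{\left(\frac{7}{-3} \right)} 94 + H = \frac{3 \frac{7}{-3} \left(6 - \frac{7}{-3} + \left(3 + \left(\frac{7}{-3}\right)^{2}\right) \left(6 - \frac{7}{-3}\right)\right)}{3 + \left(\frac{7}{-3}\right)^{2}} \cdot 94 - 53 = \frac{3 \cdot 7 \left(- \frac{1}{3}\right) \left(6 - 7 \left(- \frac{1}{3}\right) + \left(3 + \left(7 \left(- \frac{1}{3}\right)\right)^{2}\right) \left(6 - 7 \left(- \frac{1}{3}\right)\right)\right)}{3 + \left(7 \left(- \frac{1}{3}\right)\right)^{2}} \cdot 94 - 53 = 3 \left(- \frac{7}{3}\right) \frac{1}{3 + \left(- \frac{7}{3}\right)^{2}} \left(6 - - \frac{7}{3} + \left(3 + \left(- \frac{7}{3}\right)^{2}\right) \left(6 - - \frac{7}{3}\right)\right) 94 - 53 = 3 \left(- \frac{7}{3}\right) \frac{1}{3 + \frac{49}{9}} \left(6 + \frac{7}{3} + \left(3 + \frac{49}{9}\right) \left(6 + \frac{7}{3}\right)\right) 94 - 53 = 3 \left(- \frac{7}{3}\right) \frac{1}{\frac{76}{9}} \left(6 + \frac{7}{3} + \frac{76}{9} \cdot \frac{25}{3}\right) 94 - 53 = 3 \left(- \frac{7}{3}\right) \frac{9}{76} \left(6 + \frac{7}{3} + \frac{1900}{27}\right) 94 - 53 = 3 \left(- \frac{7}{3}\right) \frac{9}{76} \cdot \frac{2125}{27} \cdot 94 - 53 = \left(- \frac{14875}{228}\right) 94 - 53 = - \frac{699125}{114} - 53 = - \frac{705167}{114}$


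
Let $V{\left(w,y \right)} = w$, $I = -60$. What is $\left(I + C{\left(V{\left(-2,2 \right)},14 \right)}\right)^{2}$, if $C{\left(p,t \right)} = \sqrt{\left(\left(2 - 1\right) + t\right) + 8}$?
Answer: $\left(60 - \sqrt{23}\right)^{2} \approx 3047.5$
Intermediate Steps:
$C{\left(p,t \right)} = \sqrt{9 + t}$ ($C{\left(p,t \right)} = \sqrt{\left(1 + t\right) + 8} = \sqrt{9 + t}$)
$\left(I + C{\left(V{\left(-2,2 \right)},14 \right)}\right)^{2} = \left(-60 + \sqrt{9 + 14}\right)^{2} = \left(-60 + \sqrt{23}\right)^{2}$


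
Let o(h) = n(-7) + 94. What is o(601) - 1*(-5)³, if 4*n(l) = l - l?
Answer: 219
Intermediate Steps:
n(l) = 0 (n(l) = (l - l)/4 = (¼)*0 = 0)
o(h) = 94 (o(h) = 0 + 94 = 94)
o(601) - 1*(-5)³ = 94 - 1*(-5)³ = 94 - 1*(-125) = 94 + 125 = 219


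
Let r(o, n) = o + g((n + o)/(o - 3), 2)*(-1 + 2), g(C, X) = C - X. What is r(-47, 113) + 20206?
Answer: 503892/25 ≈ 20156.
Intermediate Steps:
r(o, n) = -2 + o + (n + o)/(-3 + o) (r(o, n) = o + ((n + o)/(o - 3) - 1*2)*(-1 + 2) = o + ((n + o)/(-3 + o) - 2)*1 = o + (-2 + (n + o)/(-3 + o))*1 = o + (-2 + (n + o)/(-3 + o)) = -2 + o + (n + o)/(-3 + o))
r(-47, 113) + 20206 = (113 - 47 + (-3 - 47)*(-2 - 47))/(-3 - 47) + 20206 = (113 - 47 - 50*(-49))/(-50) + 20206 = -(113 - 47 + 2450)/50 + 20206 = -1/50*2516 + 20206 = -1258/25 + 20206 = 503892/25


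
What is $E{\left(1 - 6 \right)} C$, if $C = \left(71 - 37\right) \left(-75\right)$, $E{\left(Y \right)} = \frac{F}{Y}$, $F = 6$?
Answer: $3060$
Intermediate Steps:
$E{\left(Y \right)} = \frac{6}{Y}$
$C = -2550$ ($C = 34 \left(-75\right) = -2550$)
$E{\left(1 - 6 \right)} C = \frac{6}{1 - 6} \left(-2550\right) = \frac{6}{-5} \left(-2550\right) = 6 \left(- \frac{1}{5}\right) \left(-2550\right) = \left(- \frac{6}{5}\right) \left(-2550\right) = 3060$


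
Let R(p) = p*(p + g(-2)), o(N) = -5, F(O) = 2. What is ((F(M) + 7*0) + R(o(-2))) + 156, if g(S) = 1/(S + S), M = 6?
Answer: 737/4 ≈ 184.25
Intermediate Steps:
g(S) = 1/(2*S)
R(p) = p*(-¼ + p) (R(p) = p*(p + (½)/(-2)) = p*(p + (½)*(-½)) = p*(p - ¼) = p*(-¼ + p))
((F(M) + 7*0) + R(o(-2))) + 156 = ((2 + 7*0) - 5*(-¼ - 5)) + 156 = ((2 + 0) - 5*(-21/4)) + 156 = (2 + 105/4) + 156 = 113/4 + 156 = 737/4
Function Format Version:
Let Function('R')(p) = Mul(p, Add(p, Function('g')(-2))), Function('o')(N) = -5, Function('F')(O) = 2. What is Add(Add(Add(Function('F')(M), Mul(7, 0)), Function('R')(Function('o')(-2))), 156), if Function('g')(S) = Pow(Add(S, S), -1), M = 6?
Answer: Rational(737, 4) ≈ 184.25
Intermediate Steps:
Function('g')(S) = Mul(Rational(1, 2), Pow(S, -1)) (Function('g')(S) = Pow(Mul(2, S), -1) = Mul(Rational(1, 2), Pow(S, -1)))
Function('R')(p) = Mul(p, Add(Rational(-1, 4), p)) (Function('R')(p) = Mul(p, Add(p, Mul(Rational(1, 2), Pow(-2, -1)))) = Mul(p, Add(p, Mul(Rational(1, 2), Rational(-1, 2)))) = Mul(p, Add(p, Rational(-1, 4))) = Mul(p, Add(Rational(-1, 4), p)))
Add(Add(Add(Function('F')(M), Mul(7, 0)), Function('R')(Function('o')(-2))), 156) = Add(Add(Add(2, Mul(7, 0)), Mul(-5, Add(Rational(-1, 4), -5))), 156) = Add(Add(Add(2, 0), Mul(-5, Rational(-21, 4))), 156) = Add(Add(2, Rational(105, 4)), 156) = Add(Rational(113, 4), 156) = Rational(737, 4)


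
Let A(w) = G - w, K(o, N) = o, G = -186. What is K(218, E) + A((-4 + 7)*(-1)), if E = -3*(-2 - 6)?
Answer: 35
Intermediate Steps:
E = 24 (E = -3*(-8) = 24)
A(w) = -186 - w
K(218, E) + A((-4 + 7)*(-1)) = 218 + (-186 - (-4 + 7)*(-1)) = 218 + (-186 - 3*(-1)) = 218 + (-186 - 1*(-3)) = 218 + (-186 + 3) = 218 - 183 = 35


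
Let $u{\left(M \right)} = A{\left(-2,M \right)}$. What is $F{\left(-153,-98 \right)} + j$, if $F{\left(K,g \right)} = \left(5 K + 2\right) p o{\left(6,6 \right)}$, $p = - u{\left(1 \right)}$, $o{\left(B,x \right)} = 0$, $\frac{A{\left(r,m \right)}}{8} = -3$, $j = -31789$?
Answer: $-31789$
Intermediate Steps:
$A{\left(r,m \right)} = -24$ ($A{\left(r,m \right)} = 8 \left(-3\right) = -24$)
$u{\left(M \right)} = -24$
$p = 24$ ($p = \left(-1\right) \left(-24\right) = 24$)
$F{\left(K,g \right)} = 0$ ($F{\left(K,g \right)} = \left(5 K + 2\right) 24 \cdot 0 = \left(2 + 5 K\right) 24 \cdot 0 = \left(48 + 120 K\right) 0 = 0$)
$F{\left(-153,-98 \right)} + j = 0 - 31789 = -31789$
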